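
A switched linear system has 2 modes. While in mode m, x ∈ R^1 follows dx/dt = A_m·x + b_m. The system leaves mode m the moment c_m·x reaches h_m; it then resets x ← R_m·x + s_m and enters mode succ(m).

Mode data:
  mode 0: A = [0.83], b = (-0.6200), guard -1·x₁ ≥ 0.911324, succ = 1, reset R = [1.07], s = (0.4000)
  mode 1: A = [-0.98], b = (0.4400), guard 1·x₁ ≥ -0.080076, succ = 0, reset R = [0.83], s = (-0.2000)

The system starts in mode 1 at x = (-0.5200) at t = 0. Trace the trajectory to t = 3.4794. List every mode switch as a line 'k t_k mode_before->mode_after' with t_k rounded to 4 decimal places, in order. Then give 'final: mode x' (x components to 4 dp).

1 0.6175 1->0
2 1.2108 0->1
3 1.8848 1->0
4 2.4781 0->1
5 3.1520 1->0
final: 0 -0.5829

Mode 1: guard c·x = -0.0801 hit at Δt = 0.6175 (t = 0.6175), x⁻ = (-0.0801) → reset → x⁺ = (-0.2665), jump to mode 0
Mode 0: guard c·x = 0.9113 hit at Δt = 0.5933 (t = 1.2108), x⁻ = (-0.9113) → reset → x⁺ = (-0.5751), jump to mode 1
Mode 1: guard c·x = -0.0801 hit at Δt = 0.6740 (t = 1.8848), x⁻ = (-0.0801) → reset → x⁺ = (-0.2665), jump to mode 0
Mode 0: guard c·x = 0.9113 hit at Δt = 0.5933 (t = 2.4781), x⁻ = (-0.9113) → reset → x⁺ = (-0.5751), jump to mode 1
Mode 1: guard c·x = -0.0801 hit at Δt = 0.6740 (t = 3.1520), x⁻ = (-0.0801) → reset → x⁺ = (-0.2665), jump to mode 0
Mode 0: flow for 0.3274 to horizon, guard not reached → x = (-0.5829)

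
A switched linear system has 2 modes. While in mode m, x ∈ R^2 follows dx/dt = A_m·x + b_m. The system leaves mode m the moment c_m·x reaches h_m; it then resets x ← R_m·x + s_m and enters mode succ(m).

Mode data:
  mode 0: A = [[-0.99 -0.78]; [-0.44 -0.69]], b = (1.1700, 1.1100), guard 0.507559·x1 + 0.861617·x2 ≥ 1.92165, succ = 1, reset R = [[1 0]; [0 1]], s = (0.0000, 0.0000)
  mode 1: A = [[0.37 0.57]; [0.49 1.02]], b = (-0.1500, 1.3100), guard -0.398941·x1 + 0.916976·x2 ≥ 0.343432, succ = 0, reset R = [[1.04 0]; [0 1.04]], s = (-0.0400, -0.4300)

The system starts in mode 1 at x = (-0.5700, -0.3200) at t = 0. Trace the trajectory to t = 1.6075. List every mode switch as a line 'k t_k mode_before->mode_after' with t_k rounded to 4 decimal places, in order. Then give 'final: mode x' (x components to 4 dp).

Mode 1: guard c·x = 0.3434 hit at Δt = 0.4317 (t = 0.4317), x⁻ = (-0.7807, 0.0349) → reset → x⁺ = (-0.8519, -0.3937), jump to mode 0
Mode 0: flow for 1.1758 to horizon, guard not reached → x = (0.3403, 0.7160)

1 0.4317 1->0
final: 0 0.3403 0.7160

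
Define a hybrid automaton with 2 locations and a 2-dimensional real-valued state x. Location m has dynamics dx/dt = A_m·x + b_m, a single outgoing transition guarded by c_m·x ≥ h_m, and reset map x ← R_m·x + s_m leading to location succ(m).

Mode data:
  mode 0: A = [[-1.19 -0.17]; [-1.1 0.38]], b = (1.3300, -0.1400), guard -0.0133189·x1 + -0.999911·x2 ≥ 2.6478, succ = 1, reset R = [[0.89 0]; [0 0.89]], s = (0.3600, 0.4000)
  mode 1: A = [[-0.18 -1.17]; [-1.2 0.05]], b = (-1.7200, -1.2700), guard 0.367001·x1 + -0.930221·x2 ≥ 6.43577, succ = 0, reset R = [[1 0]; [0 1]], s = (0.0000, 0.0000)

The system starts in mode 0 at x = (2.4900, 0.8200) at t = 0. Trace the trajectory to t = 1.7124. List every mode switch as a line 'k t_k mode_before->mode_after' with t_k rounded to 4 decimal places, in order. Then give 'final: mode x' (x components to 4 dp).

Mode 0: guard c·x = 2.6478 hit at Δt = 1.4093 (t = 1.4093), x⁻ = (1.5306, -2.6684) → reset → x⁺ = (1.7222, -1.9749), jump to mode 1
Mode 1: flow for 0.3031 to horizon, guard not reached → x = (1.9910, -3.0619)

1 1.4093 0->1
final: 1 1.9910 -3.0619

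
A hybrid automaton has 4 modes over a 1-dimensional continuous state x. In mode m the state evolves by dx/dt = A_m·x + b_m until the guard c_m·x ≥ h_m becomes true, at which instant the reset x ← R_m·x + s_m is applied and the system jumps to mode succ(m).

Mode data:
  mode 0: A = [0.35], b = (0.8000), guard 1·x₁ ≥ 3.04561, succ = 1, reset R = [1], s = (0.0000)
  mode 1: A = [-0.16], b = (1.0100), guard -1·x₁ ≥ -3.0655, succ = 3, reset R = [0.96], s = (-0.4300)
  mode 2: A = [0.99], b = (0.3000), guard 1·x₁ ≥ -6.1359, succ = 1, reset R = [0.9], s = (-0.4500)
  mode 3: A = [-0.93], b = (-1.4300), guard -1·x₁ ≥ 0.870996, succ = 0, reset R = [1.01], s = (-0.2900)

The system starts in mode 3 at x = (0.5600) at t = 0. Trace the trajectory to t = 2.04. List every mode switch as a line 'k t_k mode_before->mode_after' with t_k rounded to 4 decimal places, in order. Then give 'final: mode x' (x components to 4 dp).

Mode 3: guard c·x = 0.8710 hit at Δt = 1.2326 (t = 1.2326), x⁻ = (-0.8710) → reset → x⁺ = (-1.1697), jump to mode 0
Mode 0: flow for 0.8074 to horizon, guard not reached → x = (-0.8053)

1 1.2326 3->0
final: 0 -0.8053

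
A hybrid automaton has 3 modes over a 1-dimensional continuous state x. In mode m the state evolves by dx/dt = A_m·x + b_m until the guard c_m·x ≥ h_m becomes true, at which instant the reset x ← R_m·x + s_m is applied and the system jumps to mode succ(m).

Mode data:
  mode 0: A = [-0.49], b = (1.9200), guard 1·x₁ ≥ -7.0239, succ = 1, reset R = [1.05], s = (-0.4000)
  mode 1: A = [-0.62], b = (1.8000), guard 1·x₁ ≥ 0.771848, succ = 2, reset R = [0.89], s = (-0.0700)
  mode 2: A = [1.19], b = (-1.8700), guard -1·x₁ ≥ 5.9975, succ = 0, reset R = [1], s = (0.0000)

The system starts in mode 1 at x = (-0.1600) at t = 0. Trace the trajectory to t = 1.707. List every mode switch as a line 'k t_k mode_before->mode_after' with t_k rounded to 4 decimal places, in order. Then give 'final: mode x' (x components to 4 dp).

1 0.5850 1->2
final: 2 -2.0563

Mode 1: guard c·x = 0.7718 hit at Δt = 0.5850 (t = 0.5850), x⁻ = (0.7718) → reset → x⁺ = (0.6169), jump to mode 2
Mode 2: flow for 1.1220 to horizon, guard not reached → x = (-2.0563)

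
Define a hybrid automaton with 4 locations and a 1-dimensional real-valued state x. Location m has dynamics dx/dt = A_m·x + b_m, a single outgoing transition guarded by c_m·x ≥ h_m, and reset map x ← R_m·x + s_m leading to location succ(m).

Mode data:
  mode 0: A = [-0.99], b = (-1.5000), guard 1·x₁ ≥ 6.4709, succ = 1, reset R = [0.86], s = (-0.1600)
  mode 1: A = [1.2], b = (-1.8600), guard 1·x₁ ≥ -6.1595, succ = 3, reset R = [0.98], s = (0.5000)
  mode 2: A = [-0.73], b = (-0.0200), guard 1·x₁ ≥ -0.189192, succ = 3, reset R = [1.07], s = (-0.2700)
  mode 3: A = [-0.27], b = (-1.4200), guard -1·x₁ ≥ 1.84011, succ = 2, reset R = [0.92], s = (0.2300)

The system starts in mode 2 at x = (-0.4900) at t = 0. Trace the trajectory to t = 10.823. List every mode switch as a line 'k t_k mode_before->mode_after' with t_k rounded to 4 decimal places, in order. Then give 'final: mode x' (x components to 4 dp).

Mode 2: guard c·x = -0.1892 hit at Δt = 1.4391 (t = 1.4391), x⁻ = (-0.1892) → reset → x⁺ = (-0.4724), jump to mode 3
Mode 3: guard c·x = 1.8401 hit at Δt = 1.2462 (t = 2.6853), x⁻ = (-1.8401) → reset → x⁺ = (-1.4629), jump to mode 2
Mode 2: guard c·x = -0.1892 hit at Δt = 2.9903 (t = 5.6756), x⁻ = (-0.1892) → reset → x⁺ = (-0.4724), jump to mode 3
Mode 3: guard c·x = 1.8401 hit at Δt = 1.2462 (t = 6.9218), x⁻ = (-1.8401) → reset → x⁺ = (-1.4629), jump to mode 2
Mode 2: guard c·x = -0.1892 hit at Δt = 2.9903 (t = 9.9122), x⁻ = (-0.1892) → reset → x⁺ = (-0.4724), jump to mode 3
Mode 3: flow for 0.9108 to horizon, guard not reached → x = (-1.5161)

1 1.4391 2->3
2 2.6853 3->2
3 5.6756 2->3
4 6.9218 3->2
5 9.9122 2->3
final: 3 -1.5161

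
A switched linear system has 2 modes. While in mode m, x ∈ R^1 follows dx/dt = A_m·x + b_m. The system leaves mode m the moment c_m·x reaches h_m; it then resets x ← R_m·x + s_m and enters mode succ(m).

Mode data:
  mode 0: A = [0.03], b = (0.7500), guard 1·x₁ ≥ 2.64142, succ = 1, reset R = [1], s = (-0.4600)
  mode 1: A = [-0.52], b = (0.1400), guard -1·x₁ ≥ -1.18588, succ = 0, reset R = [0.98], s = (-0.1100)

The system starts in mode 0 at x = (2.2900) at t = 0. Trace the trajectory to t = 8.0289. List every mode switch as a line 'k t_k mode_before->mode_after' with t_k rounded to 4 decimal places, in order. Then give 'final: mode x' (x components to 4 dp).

1 0.4265 0->1
2 1.8405 1->0
3 3.8143 0->1
4 5.2283 1->0
5 7.2021 0->1
final: 1 1.5132

Mode 0: guard c·x = 2.6414 hit at Δt = 0.4265 (t = 0.4265), x⁻ = (2.6414) → reset → x⁺ = (2.1814), jump to mode 1
Mode 1: guard c·x = -1.1859 hit at Δt = 1.4140 (t = 1.8405), x⁻ = (1.1859) → reset → x⁺ = (1.0522), jump to mode 0
Mode 0: guard c·x = 2.6414 hit at Δt = 1.9738 (t = 3.8143), x⁻ = (2.6414) → reset → x⁺ = (2.1814), jump to mode 1
Mode 1: guard c·x = -1.1859 hit at Δt = 1.4140 (t = 5.2283), x⁻ = (1.1859) → reset → x⁺ = (1.0522), jump to mode 0
Mode 0: guard c·x = 2.6414 hit at Δt = 1.9738 (t = 7.2021), x⁻ = (2.6414) → reset → x⁺ = (2.1814), jump to mode 1
Mode 1: flow for 0.8268 to horizon, guard not reached → x = (1.5132)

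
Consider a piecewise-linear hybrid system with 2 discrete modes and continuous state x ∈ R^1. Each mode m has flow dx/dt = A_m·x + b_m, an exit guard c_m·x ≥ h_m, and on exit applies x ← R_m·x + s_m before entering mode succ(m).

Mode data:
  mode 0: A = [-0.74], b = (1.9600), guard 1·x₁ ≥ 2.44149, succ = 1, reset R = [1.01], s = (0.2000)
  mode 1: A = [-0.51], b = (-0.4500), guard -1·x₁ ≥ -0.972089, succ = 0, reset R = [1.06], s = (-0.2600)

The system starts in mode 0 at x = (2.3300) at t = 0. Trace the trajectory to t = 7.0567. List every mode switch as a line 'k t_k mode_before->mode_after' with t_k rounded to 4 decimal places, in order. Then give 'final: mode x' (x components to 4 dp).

1 0.5819 0->1
2 1.8542 1->0
3 4.8334 0->1
4 6.1057 1->0
final: 0 1.7194

Mode 0: guard c·x = 2.4415 hit at Δt = 0.5819 (t = 0.5819), x⁻ = (2.4415) → reset → x⁺ = (2.6659), jump to mode 1
Mode 1: guard c·x = -0.9721 hit at Δt = 1.2723 (t = 1.8542), x⁻ = (0.9721) → reset → x⁺ = (0.7704), jump to mode 0
Mode 0: guard c·x = 2.4415 hit at Δt = 2.9792 (t = 4.8334), x⁻ = (2.4415) → reset → x⁺ = (2.6659), jump to mode 1
Mode 1: guard c·x = -0.9721 hit at Δt = 1.2723 (t = 6.1057), x⁻ = (0.9721) → reset → x⁺ = (0.7704), jump to mode 0
Mode 0: flow for 0.9510 to horizon, guard not reached → x = (1.7194)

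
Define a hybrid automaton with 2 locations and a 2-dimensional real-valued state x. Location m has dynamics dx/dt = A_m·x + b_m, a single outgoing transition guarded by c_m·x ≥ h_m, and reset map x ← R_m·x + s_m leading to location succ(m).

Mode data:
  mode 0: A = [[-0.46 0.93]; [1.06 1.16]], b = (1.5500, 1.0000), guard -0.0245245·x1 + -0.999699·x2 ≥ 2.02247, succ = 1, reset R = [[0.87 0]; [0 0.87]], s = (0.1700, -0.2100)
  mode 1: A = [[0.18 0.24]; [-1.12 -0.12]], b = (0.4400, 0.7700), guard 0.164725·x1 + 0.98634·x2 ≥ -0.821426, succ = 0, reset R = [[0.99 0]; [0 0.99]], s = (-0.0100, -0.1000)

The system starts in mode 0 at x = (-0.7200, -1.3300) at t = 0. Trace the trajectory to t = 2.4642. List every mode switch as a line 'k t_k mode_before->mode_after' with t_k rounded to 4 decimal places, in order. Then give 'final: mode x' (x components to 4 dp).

1 0.4305 0->1
2 1.3250 1->0
final: 0 0.4159 -0.8794

Mode 0: guard c·x = 2.0225 hit at Δt = 0.4305 (t = 0.4305), x⁻ = (-0.5873, -2.0087) → reset → x⁺ = (-0.3410, -1.9575), jump to mode 1
Mode 1: guard c·x = -0.8214 hit at Δt = 0.8945 (t = 1.3250), x⁻ = (-0.2931, -0.7839) → reset → x⁺ = (-0.3001, -0.8760), jump to mode 0
Mode 0: flow for 1.1392 to horizon, guard not reached → x = (0.4159, -0.8794)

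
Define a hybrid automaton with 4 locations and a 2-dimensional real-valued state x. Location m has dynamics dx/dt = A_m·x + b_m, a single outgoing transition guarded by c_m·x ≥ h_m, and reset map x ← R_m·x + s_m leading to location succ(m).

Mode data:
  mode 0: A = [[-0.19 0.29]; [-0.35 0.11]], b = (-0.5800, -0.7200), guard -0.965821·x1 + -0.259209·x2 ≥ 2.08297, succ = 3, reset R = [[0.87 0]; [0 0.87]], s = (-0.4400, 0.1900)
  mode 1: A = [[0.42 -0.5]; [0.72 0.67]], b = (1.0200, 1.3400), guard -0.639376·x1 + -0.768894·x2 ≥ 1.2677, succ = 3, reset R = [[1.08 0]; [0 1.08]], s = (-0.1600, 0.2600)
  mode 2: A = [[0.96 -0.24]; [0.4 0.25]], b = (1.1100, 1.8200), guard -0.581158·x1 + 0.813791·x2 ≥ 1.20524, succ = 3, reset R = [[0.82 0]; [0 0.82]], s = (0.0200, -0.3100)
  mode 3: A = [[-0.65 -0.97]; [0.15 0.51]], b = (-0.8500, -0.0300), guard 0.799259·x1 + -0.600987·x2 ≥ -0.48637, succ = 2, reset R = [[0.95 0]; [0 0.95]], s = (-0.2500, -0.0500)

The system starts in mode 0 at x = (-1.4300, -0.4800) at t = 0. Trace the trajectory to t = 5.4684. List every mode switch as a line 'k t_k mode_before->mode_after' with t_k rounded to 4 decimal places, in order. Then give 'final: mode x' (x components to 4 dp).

1 1.2282 0->3
2 2.0696 3->2
3 3.1097 2->3
4 4.0967 3->2
5 5.0103 2->3
final: 3 -1.2075 -0.0367

Mode 0: guard c·x = 2.0830 hit at Δt = 1.2282 (t = 1.2282), x⁻ = (-1.9644, -0.7163) → reset → x⁺ = (-2.1491, -0.4332), jump to mode 3
Mode 3: guard c·x = -0.4864 hit at Δt = 0.8414 (t = 2.0696), x⁻ = (-1.3429, -0.9766) → reset → x⁺ = (-1.5257, -0.9778), jump to mode 2
Mode 2: guard c·x = 1.2052 hit at Δt = 1.0401 (t = 3.1097), x⁻ = (-1.9294, 0.1032) → reset → x⁺ = (-1.5621, -0.2254), jump to mode 3
Mode 3: guard c·x = -0.4864 hit at Δt = 0.9870 (t = 4.0967), x⁻ = (-1.1160, -0.6750) → reset → x⁺ = (-1.3102, -0.6912), jump to mode 2
Mode 2: guard c·x = 1.2052 hit at Δt = 0.9136 (t = 5.0103), x⁻ = (-1.4485, 0.4466) → reset → x⁺ = (-1.1678, 0.0562), jump to mode 3
Mode 3: flow for 0.4581 to horizon, guard not reached → x = (-1.2075, -0.0367)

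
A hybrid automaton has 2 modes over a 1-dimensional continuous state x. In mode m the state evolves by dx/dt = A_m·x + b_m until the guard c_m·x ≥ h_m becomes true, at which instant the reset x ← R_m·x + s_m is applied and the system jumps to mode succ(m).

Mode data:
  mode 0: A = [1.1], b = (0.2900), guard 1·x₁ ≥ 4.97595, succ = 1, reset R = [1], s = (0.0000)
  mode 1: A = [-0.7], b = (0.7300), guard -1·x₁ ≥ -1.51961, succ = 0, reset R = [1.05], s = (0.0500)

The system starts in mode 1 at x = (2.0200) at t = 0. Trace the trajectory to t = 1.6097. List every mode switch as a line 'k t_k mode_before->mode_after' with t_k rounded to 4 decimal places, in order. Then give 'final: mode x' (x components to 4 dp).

1 1.0252 1->0
final: 0 3.3679

Mode 1: guard c·x = -1.5196 hit at Δt = 1.0252 (t = 1.0252), x⁻ = (1.5196) → reset → x⁺ = (1.6456), jump to mode 0
Mode 0: flow for 0.5845 to horizon, guard not reached → x = (3.3679)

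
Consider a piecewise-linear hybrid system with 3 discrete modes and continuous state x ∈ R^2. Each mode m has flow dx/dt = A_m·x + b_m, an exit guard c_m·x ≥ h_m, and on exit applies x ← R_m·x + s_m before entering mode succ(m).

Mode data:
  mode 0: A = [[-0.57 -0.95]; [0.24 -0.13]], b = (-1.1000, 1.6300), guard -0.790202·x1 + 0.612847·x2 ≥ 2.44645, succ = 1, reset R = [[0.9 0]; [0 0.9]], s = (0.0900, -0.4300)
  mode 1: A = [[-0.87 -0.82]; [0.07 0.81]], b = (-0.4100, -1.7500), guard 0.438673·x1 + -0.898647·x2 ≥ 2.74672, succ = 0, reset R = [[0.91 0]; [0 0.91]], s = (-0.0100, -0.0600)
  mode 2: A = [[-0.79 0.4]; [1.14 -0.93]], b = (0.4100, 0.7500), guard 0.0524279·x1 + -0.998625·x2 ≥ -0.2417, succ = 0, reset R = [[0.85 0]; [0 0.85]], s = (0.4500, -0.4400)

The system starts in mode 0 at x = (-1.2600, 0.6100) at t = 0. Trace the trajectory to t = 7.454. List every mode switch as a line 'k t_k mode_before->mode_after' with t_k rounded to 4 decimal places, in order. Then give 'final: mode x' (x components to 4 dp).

1 0.6863 0->1
2 2.2764 1->0
3 5.0266 0->1
4 6.8424 1->0
final: 0 0.5337 -1.5800

Mode 0: guard c·x = 2.4465 hit at Δt = 0.6863 (t = 0.6863), x⁻ = (-2.0332, 1.3703) → reset → x⁺ = (-1.7399, 0.8033), jump to mode 1
Mode 1: guard c·x = 2.7467 hit at Δt = 1.5901 (t = 2.2764), x⁻ = (0.0321, -3.0408) → reset → x⁺ = (0.0193, -2.8271), jump to mode 0
Mode 0: guard c·x = 2.4465 hit at Δt = 2.7502 (t = 5.0266), x⁻ = (-1.8203, 1.6448) → reset → x⁺ = (-1.5483, 1.0503), jump to mode 1
Mode 1: guard c·x = 2.7467 hit at Δt = 1.8158 (t = 6.8424), x⁻ = (0.0805, -3.0172) → reset → x⁺ = (0.0633, -2.8056), jump to mode 0
Mode 0: flow for 0.6116 to horizon, guard not reached → x = (0.5337, -1.5800)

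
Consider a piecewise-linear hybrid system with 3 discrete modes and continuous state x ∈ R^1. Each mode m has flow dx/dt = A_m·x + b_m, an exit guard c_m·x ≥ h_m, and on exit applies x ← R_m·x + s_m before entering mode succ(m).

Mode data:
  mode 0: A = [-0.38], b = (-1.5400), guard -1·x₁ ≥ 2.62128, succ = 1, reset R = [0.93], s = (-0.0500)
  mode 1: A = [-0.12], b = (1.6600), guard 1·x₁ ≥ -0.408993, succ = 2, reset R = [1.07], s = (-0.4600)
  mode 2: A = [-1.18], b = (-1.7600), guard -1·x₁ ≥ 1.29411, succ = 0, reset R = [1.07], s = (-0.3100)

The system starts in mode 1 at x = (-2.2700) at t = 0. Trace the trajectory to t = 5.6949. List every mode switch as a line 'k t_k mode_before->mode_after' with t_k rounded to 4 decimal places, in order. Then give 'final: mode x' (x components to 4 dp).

Mode 1: guard c·x = -0.4090 hit at Δt = 1.0234 (t = 1.0234), x⁻ = (-0.4090) → reset → x⁺ = (-0.8976), jump to mode 2
Mode 2: guard c·x = 1.2941 hit at Δt = 0.9334 (t = 1.9568), x⁻ = (-1.2941) → reset → x⁺ = (-1.6947), jump to mode 0
Mode 0: guard c·x = 2.6213 hit at Δt = 1.3136 (t = 3.2704), x⁻ = (-2.6213) → reset → x⁺ = (-2.4878), jump to mode 1
Mode 1: guard c·x = -0.4090 hit at Δt = 1.1353 (t = 4.4057), x⁻ = (-0.4090) → reset → x⁺ = (-0.8976), jump to mode 2
Mode 2: guard c·x = 1.2941 hit at Δt = 0.9334 (t = 5.3391), x⁻ = (-1.2941) → reset → x⁺ = (-1.6947), jump to mode 0
Mode 0: flow for 0.3558 to horizon, guard not reached → x = (-1.9929)

1 1.0234 1->2
2 1.9568 2->0
3 3.2704 0->1
4 4.4057 1->2
5 5.3391 2->0
final: 0 -1.9929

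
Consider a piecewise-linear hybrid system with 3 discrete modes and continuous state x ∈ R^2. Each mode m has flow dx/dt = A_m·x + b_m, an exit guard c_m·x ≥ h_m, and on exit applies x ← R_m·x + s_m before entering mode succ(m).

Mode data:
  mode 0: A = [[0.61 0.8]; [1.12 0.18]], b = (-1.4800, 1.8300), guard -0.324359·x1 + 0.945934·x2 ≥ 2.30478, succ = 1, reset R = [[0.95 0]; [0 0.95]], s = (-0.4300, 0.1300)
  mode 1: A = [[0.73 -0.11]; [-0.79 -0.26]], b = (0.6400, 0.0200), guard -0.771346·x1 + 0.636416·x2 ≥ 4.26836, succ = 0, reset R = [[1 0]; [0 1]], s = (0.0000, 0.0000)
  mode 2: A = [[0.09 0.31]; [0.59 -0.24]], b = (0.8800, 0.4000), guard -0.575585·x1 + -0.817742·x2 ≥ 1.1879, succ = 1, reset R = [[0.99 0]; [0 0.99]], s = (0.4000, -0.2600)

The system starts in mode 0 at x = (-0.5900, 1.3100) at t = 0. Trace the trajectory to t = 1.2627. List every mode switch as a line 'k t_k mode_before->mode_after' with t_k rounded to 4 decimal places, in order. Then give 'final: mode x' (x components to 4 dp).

Mode 0: guard c·x = 2.3048 hit at Δt = 0.6390 (t = 0.6390), x⁻ = (-0.9671, 2.1049) → reset → x⁺ = (-1.3487, 2.1297), jump to mode 1
Mode 1: flow for 0.6237 to horizon, guard not reached → x = (-1.8212, 2.5370)

1 0.6390 0->1
final: 1 -1.8212 2.5370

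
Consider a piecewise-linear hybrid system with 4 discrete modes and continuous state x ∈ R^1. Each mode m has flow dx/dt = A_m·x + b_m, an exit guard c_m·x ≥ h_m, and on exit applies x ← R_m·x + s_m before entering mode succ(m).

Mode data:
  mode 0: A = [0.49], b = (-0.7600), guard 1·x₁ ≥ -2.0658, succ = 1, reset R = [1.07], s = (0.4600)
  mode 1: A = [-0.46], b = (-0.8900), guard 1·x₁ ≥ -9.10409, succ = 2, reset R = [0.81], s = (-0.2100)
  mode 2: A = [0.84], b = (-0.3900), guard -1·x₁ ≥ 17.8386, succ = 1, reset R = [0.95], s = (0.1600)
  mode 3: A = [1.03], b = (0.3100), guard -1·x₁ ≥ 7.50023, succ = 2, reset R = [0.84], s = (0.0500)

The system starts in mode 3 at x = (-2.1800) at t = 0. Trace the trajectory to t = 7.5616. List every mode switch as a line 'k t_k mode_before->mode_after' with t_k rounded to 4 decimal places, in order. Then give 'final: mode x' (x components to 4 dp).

1 1.3041 3->2
2 2.4979 2->1
3 4.0812 1->2
4 5.0592 2->1
5 6.6425 1->2
final: 2 -16.9537

Mode 3: guard c·x = 7.5002 hit at Δt = 1.3041 (t = 1.3041), x⁻ = (-7.5002) → reset → x⁺ = (-6.2502), jump to mode 2
Mode 2: guard c·x = 17.8386 hit at Δt = 1.1938 (t = 2.4979), x⁻ = (-17.8386) → reset → x⁺ = (-16.7867), jump to mode 1
Mode 1: guard c·x = -9.1041 hit at Δt = 1.5833 (t = 4.0812), x⁻ = (-9.1041) → reset → x⁺ = (-7.5843), jump to mode 2
Mode 2: guard c·x = 17.8386 hit at Δt = 0.9780 (t = 5.0592), x⁻ = (-17.8386) → reset → x⁺ = (-16.7867), jump to mode 1
Mode 1: guard c·x = -9.1041 hit at Δt = 1.5833 (t = 6.6425), x⁻ = (-9.1041) → reset → x⁺ = (-7.5843), jump to mode 2
Mode 2: flow for 0.9191 to horizon, guard not reached → x = (-16.9537)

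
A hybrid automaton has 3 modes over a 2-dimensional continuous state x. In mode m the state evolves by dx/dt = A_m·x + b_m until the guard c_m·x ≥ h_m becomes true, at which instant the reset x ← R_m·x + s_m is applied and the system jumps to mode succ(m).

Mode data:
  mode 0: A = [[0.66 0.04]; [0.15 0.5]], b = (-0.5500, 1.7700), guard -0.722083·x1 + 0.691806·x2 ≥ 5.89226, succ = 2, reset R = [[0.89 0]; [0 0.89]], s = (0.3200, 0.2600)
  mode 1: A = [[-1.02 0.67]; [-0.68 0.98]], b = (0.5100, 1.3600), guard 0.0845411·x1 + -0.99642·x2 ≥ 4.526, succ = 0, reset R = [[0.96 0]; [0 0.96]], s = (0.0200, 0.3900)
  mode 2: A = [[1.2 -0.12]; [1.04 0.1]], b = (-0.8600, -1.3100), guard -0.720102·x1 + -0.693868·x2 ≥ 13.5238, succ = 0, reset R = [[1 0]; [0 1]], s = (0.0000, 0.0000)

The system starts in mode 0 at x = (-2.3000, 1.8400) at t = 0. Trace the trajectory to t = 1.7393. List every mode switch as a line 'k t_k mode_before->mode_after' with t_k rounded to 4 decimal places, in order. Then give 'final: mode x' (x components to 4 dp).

Mode 0: guard c·x = 5.8923 hit at Δt = 0.7919 (t = 0.7919), x⁻ = (-4.3357, 3.9918) → reset → x⁺ = (-3.5388, 3.8127), jump to mode 2
Mode 2: flow for 0.9474 to horizon, guard not reached → x = (-12.7890, -4.6645)

1 0.7919 0->2
final: 2 -12.7890 -4.6645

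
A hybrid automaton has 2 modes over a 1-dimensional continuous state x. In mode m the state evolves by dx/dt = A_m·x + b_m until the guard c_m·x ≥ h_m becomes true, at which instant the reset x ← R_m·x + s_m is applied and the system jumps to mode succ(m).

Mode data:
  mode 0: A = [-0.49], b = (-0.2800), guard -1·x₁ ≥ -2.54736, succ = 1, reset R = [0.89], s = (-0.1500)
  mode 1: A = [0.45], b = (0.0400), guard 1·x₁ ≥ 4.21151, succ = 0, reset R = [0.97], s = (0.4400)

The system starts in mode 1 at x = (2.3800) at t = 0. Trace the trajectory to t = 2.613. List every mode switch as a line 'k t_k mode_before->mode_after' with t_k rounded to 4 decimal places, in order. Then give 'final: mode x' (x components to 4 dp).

Mode 1: guard c·x = 4.2115 hit at Δt = 1.2332 (t = 1.2332), x⁻ = (4.2115) → reset → x⁺ = (4.5252), jump to mode 0
Mode 0: guard c·x = -2.5474 hit at Δt = 1.0023 (t = 2.2355), x⁻ = (2.5474) → reset → x⁺ = (2.1172), jump to mode 1
Mode 1: flow for 0.3775 to horizon, guard not reached → x = (2.5256)

1 1.2332 1->0
2 2.2355 0->1
final: 1 2.5256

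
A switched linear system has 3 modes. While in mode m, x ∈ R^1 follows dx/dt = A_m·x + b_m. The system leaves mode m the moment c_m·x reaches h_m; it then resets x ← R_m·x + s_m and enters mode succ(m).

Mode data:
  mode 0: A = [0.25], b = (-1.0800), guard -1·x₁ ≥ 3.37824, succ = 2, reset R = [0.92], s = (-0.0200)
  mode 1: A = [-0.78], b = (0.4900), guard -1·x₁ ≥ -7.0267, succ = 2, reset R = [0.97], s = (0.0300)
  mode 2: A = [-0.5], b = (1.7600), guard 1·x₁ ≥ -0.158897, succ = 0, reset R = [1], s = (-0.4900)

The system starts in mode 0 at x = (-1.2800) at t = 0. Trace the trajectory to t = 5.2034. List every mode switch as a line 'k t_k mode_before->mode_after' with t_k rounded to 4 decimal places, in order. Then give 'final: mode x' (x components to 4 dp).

1 1.2729 0->2
2 2.4563 2->0
3 4.2075 0->2
final: 2 -0.5204

Mode 0: guard c·x = 3.3782 hit at Δt = 1.2729 (t = 1.2729), x⁻ = (-3.3782) → reset → x⁺ = (-3.1280), jump to mode 2
Mode 2: guard c·x = -0.1589 hit at Δt = 1.1834 (t = 2.4563), x⁻ = (-0.1589) → reset → x⁺ = (-0.6489), jump to mode 0
Mode 0: guard c·x = 3.3782 hit at Δt = 1.7512 (t = 4.2075), x⁻ = (-3.3782) → reset → x⁺ = (-3.1280), jump to mode 2
Mode 2: flow for 0.9959 to horizon, guard not reached → x = (-0.5204)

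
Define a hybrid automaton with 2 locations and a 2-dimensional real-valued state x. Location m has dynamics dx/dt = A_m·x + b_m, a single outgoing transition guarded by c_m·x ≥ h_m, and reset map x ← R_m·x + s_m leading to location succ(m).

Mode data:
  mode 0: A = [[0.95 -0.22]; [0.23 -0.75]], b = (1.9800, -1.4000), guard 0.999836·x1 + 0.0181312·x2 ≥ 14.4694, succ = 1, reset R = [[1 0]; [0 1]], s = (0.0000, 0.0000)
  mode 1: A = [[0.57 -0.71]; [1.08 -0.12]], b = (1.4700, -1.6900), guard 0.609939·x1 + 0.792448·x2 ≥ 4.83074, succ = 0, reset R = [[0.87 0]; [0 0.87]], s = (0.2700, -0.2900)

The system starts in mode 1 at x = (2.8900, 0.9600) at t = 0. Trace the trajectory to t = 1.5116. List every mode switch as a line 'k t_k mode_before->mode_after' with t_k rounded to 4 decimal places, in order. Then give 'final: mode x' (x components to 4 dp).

Mode 1: guard c·x = 4.8307 hit at Δt = 0.7137 (t = 0.7137), x⁻ = (4.6437, 2.5218) → reset → x⁺ = (4.3100, 1.9039), jump to mode 0
Mode 0: flow for 0.7979 to horizon, guard not reached → x = (11.1704, 1.2612)

1 0.7137 1->0
final: 0 11.1704 1.2612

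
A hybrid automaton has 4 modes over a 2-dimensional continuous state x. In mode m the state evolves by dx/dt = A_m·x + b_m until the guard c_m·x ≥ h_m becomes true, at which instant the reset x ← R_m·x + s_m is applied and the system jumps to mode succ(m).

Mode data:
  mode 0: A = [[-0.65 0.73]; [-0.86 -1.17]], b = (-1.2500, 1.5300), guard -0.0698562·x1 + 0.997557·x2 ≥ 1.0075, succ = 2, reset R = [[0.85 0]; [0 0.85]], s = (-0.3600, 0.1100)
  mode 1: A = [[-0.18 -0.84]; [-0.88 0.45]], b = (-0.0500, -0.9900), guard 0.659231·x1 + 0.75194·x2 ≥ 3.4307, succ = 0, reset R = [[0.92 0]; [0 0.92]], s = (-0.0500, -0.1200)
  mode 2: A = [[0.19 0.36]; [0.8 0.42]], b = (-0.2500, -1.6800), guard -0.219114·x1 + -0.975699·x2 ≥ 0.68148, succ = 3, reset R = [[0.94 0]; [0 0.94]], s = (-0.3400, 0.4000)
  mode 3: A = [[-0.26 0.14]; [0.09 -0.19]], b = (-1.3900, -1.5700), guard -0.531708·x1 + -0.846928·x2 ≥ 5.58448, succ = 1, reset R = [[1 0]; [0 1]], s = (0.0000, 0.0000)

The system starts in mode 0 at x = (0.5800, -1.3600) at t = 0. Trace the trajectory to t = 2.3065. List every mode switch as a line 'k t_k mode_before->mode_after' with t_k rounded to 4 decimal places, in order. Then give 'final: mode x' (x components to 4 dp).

Mode 0: guard c·x = 1.0075 hit at Δt = 1.2504 (t = 1.2504), x⁻ = (-0.7345, 0.9585) → reset → x⁺ = (-0.9843, 0.9248), jump to mode 2
Mode 2: guard c·x = 0.6815 hit at Δt = 0.5636 (t = 1.8140), x⁻ = (-1.1818, -0.4331) → reset → x⁺ = (-1.4509, -0.0071), jump to mode 3
Mode 3: flow for 0.4925 to horizon, guard not reached → x = (-1.9466, -0.8167)

1 1.2504 0->2
2 1.8140 2->3
final: 3 -1.9466 -0.8167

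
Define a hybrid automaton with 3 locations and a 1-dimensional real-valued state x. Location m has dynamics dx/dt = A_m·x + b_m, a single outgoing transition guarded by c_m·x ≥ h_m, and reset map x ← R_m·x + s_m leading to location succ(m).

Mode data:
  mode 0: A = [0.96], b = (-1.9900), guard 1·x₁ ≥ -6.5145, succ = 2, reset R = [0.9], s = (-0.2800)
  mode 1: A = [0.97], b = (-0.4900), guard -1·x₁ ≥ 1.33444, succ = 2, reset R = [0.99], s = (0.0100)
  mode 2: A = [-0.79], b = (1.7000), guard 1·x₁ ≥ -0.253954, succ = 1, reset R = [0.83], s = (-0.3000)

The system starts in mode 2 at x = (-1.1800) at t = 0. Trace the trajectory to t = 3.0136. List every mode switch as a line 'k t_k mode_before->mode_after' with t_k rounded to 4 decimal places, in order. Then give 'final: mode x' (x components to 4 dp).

Mode 2: guard c·x = -0.2540 hit at Δt = 0.4122 (t = 0.4122), x⁻ = (-0.2540) → reset → x⁺ = (-0.5108), jump to mode 1
Mode 1: guard c·x = 1.3344 hit at Δt = 0.6121 (t = 1.0243), x⁻ = (-1.3344) → reset → x⁺ = (-1.3111), jump to mode 2
Mode 2: guard c·x = -0.2540 hit at Δt = 0.4610 (t = 1.4853), x⁻ = (-0.2540) → reset → x⁺ = (-0.5108), jump to mode 1
Mode 1: guard c·x = 1.3344 hit at Δt = 0.6121 (t = 2.0974), x⁻ = (-1.3344) → reset → x⁺ = (-1.3111), jump to mode 2
Mode 2: guard c·x = -0.2540 hit at Δt = 0.4610 (t = 2.5585), x⁻ = (-0.2540) → reset → x⁺ = (-0.5108), jump to mode 1
Mode 1: flow for 0.4551 to horizon, guard not reached → x = (-1.0746)

1 0.4122 2->1
2 1.0243 1->2
3 1.4853 2->1
4 2.0974 1->2
5 2.5585 2->1
final: 1 -1.0746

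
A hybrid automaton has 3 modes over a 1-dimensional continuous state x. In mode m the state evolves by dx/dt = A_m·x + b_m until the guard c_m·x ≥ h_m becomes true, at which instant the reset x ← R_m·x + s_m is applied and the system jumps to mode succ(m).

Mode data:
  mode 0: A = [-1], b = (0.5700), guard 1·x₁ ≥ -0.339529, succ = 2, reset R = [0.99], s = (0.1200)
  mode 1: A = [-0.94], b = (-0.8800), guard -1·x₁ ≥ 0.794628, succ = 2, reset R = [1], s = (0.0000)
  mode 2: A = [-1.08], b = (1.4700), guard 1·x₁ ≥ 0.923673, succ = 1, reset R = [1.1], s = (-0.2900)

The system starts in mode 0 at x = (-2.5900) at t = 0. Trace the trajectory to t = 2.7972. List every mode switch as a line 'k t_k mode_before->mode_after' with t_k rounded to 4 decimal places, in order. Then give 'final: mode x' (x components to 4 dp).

1 1.2454 0->2
2 2.4329 2->1
final: 1 0.2441

Mode 0: guard c·x = -0.3395 hit at Δt = 1.2454 (t = 1.2454), x⁻ = (-0.3395) → reset → x⁺ = (-0.2161), jump to mode 2
Mode 2: guard c·x = 0.9237 hit at Δt = 1.1875 (t = 2.4329), x⁻ = (0.9237) → reset → x⁺ = (0.7260), jump to mode 1
Mode 1: flow for 0.3643 to horizon, guard not reached → x = (0.2441)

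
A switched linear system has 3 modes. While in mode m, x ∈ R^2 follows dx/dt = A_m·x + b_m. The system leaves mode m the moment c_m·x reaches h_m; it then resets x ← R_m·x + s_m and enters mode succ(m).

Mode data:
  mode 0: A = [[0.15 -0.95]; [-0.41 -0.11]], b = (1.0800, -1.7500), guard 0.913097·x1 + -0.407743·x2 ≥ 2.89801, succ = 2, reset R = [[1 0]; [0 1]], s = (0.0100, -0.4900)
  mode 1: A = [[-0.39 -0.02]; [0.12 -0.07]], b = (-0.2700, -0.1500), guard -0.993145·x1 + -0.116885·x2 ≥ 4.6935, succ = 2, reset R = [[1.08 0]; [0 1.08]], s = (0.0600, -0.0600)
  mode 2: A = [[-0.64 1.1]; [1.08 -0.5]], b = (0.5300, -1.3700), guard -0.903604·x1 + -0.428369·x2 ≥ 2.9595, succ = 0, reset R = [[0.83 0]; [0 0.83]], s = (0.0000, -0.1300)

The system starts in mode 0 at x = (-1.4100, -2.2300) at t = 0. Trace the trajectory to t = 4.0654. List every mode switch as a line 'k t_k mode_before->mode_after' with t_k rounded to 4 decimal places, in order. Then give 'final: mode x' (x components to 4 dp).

1 0.8261 0->2
2 1.8059 2->0
3 2.4069 0->2
4 3.1069 2->0
5 3.6178 0->2
final: 2 -0.6767 -4.2109

Mode 0: guard c·x = 2.8980 hit at Δt = 0.8261 (t = 0.8261), x⁻ = (1.6430, -3.4280) → reset → x⁺ = (1.6530, -3.9180), jump to mode 2
Mode 2: guard c·x = 2.9595 hit at Δt = 0.9798 (t = 1.8059), x⁻ = (-1.5364, -3.6679) → reset → x⁺ = (-1.2752, -3.1744), jump to mode 0
Mode 0: guard c·x = 2.8980 hit at Δt = 0.6010 (t = 2.4069), x⁻ = (1.3911, -3.9923) → reset → x⁺ = (1.4011, -4.4823), jump to mode 2
Mode 2: guard c·x = 2.9595 hit at Δt = 0.7000 (t = 3.1069), x⁻ = (-1.3417, -4.0785) → reset → x⁺ = (-1.1136, -3.5152), jump to mode 0
Mode 0: guard c·x = 2.8980 hit at Δt = 0.5109 (t = 3.6178), x⁻ = (1.2963, -4.2046) → reset → x⁺ = (1.3063, -4.6946), jump to mode 2
Mode 2: flow for 0.4476 to horizon, guard not reached → x = (-0.6767, -4.2109)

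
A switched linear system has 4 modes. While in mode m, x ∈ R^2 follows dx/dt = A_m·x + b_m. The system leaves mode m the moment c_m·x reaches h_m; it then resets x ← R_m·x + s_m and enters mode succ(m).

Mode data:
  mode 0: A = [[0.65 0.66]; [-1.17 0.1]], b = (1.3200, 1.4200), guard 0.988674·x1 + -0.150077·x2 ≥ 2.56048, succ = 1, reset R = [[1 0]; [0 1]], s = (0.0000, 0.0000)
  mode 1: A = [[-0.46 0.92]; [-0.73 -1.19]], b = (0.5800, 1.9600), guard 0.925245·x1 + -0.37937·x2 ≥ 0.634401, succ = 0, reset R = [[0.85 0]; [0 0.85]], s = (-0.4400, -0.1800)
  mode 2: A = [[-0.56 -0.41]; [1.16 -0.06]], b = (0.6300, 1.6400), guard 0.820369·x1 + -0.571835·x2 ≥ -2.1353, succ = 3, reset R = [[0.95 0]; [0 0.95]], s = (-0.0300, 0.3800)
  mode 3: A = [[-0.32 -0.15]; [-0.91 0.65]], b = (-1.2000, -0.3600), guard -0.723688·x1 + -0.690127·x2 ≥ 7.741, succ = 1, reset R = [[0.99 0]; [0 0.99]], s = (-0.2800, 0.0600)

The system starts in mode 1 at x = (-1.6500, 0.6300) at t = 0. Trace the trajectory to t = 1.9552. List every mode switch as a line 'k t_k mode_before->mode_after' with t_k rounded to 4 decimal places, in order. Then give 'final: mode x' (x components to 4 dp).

1 1.5516 1->0
final: 0 1.7036 1.0228

Mode 1: guard c·x = 0.6344 hit at Δt = 1.5516 (t = 1.5516), x⁻ = (1.2262, 1.3182) → reset → x⁺ = (0.6022, 0.9405), jump to mode 0
Mode 0: flow for 0.4036 to horizon, guard not reached → x = (1.7036, 1.0228)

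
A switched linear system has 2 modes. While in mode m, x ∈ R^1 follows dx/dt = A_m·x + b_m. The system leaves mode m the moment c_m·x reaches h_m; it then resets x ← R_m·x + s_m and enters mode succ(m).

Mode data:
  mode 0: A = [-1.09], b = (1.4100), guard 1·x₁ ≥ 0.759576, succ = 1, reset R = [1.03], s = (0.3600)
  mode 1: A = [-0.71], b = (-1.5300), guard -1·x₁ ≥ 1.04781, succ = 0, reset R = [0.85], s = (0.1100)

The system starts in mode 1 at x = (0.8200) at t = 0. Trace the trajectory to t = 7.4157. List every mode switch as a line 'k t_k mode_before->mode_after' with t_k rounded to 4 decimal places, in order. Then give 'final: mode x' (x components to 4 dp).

Mode 1: guard c·x = 1.0478 hit at Δt = 1.3922 (t = 1.3922), x⁻ = (-1.0478) → reset → x⁺ = (-0.7806), jump to mode 0
Mode 0: guard c·x = 0.7596 hit at Δt = 1.2449 (t = 2.6371), x⁻ = (0.7596) → reset → x⁺ = (1.1424), jump to mode 1
Mode 1: guard c·x = 1.0478 hit at Δt = 1.5371 (t = 4.1742), x⁻ = (-1.0478) → reset → x⁺ = (-0.7806), jump to mode 0
Mode 0: guard c·x = 0.7596 hit at Δt = 1.2449 (t = 5.4191), x⁻ = (0.7596) → reset → x⁺ = (1.1424), jump to mode 1
Mode 1: guard c·x = 1.0478 hit at Δt = 1.5371 (t = 6.9562), x⁻ = (-1.0478) → reset → x⁺ = (-0.7806), jump to mode 0
Mode 0: flow for 0.4595 to horizon, guard not reached → x = (0.0366)

1 1.3922 1->0
2 2.6371 0->1
3 4.1742 1->0
4 5.4191 0->1
5 6.9562 1->0
final: 0 0.0366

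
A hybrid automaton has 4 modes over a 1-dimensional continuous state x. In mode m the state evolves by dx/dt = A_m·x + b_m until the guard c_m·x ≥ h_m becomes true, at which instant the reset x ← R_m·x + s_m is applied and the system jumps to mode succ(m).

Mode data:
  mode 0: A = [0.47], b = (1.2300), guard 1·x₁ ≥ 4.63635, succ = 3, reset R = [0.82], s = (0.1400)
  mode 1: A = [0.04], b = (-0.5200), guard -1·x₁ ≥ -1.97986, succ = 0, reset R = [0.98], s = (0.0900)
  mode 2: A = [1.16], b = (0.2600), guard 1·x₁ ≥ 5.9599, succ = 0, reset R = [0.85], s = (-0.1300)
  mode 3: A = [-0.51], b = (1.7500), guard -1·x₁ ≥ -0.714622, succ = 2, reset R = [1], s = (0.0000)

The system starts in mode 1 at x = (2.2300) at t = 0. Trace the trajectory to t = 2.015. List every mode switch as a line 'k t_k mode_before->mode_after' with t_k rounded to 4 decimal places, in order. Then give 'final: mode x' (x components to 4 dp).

1 0.5740 1->0
2 1.5212 0->3
final: 3 3.8282

Mode 1: guard c·x = -1.9799 hit at Δt = 0.5740 (t = 0.5740), x⁻ = (1.9799) → reset → x⁺ = (2.0303), jump to mode 0
Mode 0: guard c·x = 4.6364 hit at Δt = 0.9472 (t = 1.5212), x⁻ = (4.6363) → reset → x⁺ = (3.9418), jump to mode 3
Mode 3: flow for 0.4938 to horizon, guard not reached → x = (3.8282)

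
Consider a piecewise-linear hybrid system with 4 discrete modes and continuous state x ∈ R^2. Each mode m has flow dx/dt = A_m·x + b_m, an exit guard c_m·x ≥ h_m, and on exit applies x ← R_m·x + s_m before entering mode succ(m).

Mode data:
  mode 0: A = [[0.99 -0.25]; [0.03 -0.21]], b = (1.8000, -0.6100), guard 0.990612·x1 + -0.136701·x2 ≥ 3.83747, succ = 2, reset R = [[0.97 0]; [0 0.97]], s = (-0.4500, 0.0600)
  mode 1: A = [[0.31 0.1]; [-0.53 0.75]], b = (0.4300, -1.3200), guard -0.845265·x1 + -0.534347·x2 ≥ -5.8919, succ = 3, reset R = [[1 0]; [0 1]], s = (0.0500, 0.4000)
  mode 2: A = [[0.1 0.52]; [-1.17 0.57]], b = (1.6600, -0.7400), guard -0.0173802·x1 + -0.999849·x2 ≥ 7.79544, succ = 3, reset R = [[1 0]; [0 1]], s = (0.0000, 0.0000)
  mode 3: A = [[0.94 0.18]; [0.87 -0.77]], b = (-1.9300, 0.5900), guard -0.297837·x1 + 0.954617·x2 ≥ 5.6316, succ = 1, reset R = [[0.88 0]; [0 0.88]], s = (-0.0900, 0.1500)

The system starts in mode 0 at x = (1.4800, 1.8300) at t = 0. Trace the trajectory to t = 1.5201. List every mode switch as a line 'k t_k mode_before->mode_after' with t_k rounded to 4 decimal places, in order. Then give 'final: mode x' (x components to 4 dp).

Mode 0: guard c·x = 3.8375 hit at Δt = 0.6410 (t = 0.6410), x⁻ = (4.0507, 1.2814) → reset → x⁺ = (3.4791, 1.3030), jump to mode 2
Mode 2: flow for 0.8791 to horizon, guard not reached → x = (4.7715, -4.4052)

1 0.6410 0->2
final: 2 4.7715 -4.4052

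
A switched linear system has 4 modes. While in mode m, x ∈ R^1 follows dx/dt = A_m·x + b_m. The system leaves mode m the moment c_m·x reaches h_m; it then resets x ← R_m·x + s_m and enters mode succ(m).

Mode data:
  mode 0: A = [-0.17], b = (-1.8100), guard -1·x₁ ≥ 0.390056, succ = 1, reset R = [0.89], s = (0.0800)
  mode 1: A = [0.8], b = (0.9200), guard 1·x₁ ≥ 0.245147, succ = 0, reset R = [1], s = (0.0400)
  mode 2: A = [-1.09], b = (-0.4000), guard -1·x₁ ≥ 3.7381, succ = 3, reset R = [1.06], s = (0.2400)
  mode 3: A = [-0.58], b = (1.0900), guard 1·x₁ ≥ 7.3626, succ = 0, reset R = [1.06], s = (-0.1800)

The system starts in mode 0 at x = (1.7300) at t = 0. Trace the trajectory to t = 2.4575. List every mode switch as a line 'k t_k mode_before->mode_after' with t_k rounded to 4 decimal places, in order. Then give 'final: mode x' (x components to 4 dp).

Mode 0: guard c·x = 0.3901 hit at Δt = 1.1052 (t = 1.1052), x⁻ = (-0.3901) → reset → x⁺ = (-0.2671), jump to mode 1
Mode 1: guard c·x = 0.2451 hit at Δt = 0.5720 (t = 1.6772), x⁻ = (0.2451) → reset → x⁺ = (0.2851), jump to mode 0
Mode 0: guard c·x = 0.3901 hit at Δt = 0.3750 (t = 2.0522), x⁻ = (-0.3901) → reset → x⁺ = (-0.2671), jump to mode 1
Mode 1: flow for 0.4053 to horizon, guard not reached → x = (0.0710)

1 1.1052 0->1
2 1.6772 1->0
3 2.0522 0->1
final: 1 0.0710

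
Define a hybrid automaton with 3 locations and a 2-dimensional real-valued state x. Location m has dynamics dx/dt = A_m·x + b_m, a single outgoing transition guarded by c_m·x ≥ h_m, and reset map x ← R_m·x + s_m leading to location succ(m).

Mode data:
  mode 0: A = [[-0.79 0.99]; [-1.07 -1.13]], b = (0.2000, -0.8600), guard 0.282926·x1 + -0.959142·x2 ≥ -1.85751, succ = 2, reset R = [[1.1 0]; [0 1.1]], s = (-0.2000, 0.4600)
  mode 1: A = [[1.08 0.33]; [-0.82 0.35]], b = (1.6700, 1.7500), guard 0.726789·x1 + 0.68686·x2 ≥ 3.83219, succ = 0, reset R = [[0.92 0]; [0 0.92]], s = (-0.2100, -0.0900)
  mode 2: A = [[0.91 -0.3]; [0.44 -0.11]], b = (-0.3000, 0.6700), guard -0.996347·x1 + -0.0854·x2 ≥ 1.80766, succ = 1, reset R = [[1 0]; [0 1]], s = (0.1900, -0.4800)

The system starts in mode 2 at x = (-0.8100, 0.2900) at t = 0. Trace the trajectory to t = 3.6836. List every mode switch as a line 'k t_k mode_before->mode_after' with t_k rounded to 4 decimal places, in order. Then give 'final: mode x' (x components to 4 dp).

1 0.6618 2->1
2 2.1844 1->0
3 2.6255 0->2
final: 2 0.9758 3.8728

Mode 2: guard c·x = 1.8077 hit at Δt = 0.6618 (t = 0.6618), x⁻ = (-1.8432, 0.3377) → reset → x⁺ = (-1.6532, -0.1423), jump to mode 1
Mode 1: guard c·x = 3.8322 hit at Δt = 1.5226 (t = 2.1844), x⁻ = (0.2044, 5.3630) → reset → x⁺ = (-0.0219, 4.8440), jump to mode 0
Mode 0: guard c·x = -1.8575 hit at Δt = 0.4411 (t = 2.6255), x⁻ = (1.3357, 2.3306) → reset → x⁺ = (1.2693, 3.0237), jump to mode 2
Mode 2: flow for 1.0581 to horizon, guard not reached → x = (0.9758, 3.8728)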